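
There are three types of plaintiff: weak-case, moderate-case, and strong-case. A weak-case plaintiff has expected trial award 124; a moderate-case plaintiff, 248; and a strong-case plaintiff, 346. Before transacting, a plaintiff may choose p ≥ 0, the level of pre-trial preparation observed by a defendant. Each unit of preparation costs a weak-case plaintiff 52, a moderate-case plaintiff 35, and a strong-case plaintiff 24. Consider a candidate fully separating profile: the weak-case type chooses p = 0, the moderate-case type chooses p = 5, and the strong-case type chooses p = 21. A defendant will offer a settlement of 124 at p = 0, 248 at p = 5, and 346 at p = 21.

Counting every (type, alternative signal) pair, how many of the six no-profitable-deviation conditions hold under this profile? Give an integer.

Moderate-case (own payoff 248 − 35×5 = 73): to p=0 gives 124 → profitable ✗; to p=21 gives 346 − 35×21 = -389 → no gain ✓.
Weak-case (own payoff 124): to p=5 gives 248 − 52×5 = -12 → no gain ✓; to p=21 gives 346 − 52×21 = -746 → no gain ✓.
Strong-case (own payoff 346 − 24×21 = -158): to p=0 gives 124 → profitable ✗; to p=5 gives 248 − 24×5 = 128 → profitable ✗.
3 of the 6 constraints hold; not an equilibrium.

3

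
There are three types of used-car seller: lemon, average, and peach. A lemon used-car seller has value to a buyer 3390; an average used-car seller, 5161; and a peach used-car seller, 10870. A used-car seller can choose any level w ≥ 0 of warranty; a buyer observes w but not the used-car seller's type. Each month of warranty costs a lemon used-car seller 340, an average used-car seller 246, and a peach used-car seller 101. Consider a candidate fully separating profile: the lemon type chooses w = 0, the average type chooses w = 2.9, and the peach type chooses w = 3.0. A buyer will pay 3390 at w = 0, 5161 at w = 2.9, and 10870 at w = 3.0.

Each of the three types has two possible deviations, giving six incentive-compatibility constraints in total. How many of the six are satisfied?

Peach (own payoff 10870 − 101×3.0 = 10567): to w=0 gives 3390 → no gain ✓; to w=2.9 gives 5161 − 101×2.9 = 4868.1 → no gain ✓.
Average (own payoff 5161 − 246×2.9 = 4447.6): to w=0 gives 3390 → no gain ✓; to w=3.0 gives 10870 − 246×3.0 = 10132 → profitable ✗.
Lemon (own payoff 3390): to w=2.9 gives 5161 − 340×2.9 = 4175 → profitable ✗; to w=3.0 gives 10870 − 340×3.0 = 9850 → profitable ✗.
3 of the 6 constraints hold; not an equilibrium.

3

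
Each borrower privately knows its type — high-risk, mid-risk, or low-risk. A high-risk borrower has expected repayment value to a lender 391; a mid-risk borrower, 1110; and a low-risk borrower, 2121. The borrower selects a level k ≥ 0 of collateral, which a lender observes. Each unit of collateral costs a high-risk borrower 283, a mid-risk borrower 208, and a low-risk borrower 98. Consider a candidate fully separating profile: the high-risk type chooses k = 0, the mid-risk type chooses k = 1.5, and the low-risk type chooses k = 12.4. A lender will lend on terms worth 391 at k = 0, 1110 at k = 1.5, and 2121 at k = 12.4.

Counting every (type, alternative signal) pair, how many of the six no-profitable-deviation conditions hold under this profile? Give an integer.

4

High-risk (own payoff 391): to k=1.5 gives 1110 − 283×1.5 = 685.5 → profitable ✗; to k=12.4 gives 2121 − 283×12.4 = -1388.2 → no gain ✓.
Mid-risk (own payoff 1110 − 208×1.5 = 798): to k=0 gives 391 → no gain ✓; to k=12.4 gives 2121 − 208×12.4 = -458.2 → no gain ✓.
Low-risk (own payoff 2121 − 98×12.4 = 905.8): to k=0 gives 391 → no gain ✓; to k=1.5 gives 1110 − 98×1.5 = 963 → profitable ✗.
4 of the 6 constraints hold; not an equilibrium.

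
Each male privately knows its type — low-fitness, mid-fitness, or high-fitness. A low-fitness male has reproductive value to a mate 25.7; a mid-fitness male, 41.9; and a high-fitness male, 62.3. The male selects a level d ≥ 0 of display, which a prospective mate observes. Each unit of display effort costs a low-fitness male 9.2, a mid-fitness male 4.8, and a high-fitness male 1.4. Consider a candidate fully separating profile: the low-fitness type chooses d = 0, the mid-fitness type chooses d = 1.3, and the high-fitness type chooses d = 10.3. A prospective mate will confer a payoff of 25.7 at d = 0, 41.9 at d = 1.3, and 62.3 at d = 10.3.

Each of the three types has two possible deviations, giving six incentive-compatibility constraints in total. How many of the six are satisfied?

5

Low-fitness (own payoff 25.7): to d=1.3 gives 41.9 − 9.2×1.3 = 29.94 → profitable ✗; to d=10.3 gives 62.3 − 9.2×10.3 = -32.46 → no gain ✓.
High-fitness (own payoff 62.3 − 1.4×10.3 = 47.88): to d=0 gives 25.7 → no gain ✓; to d=1.3 gives 41.9 − 1.4×1.3 = 40.08 → no gain ✓.
Mid-fitness (own payoff 41.9 − 4.8×1.3 = 35.66): to d=0 gives 25.7 → no gain ✓; to d=10.3 gives 62.3 − 4.8×10.3 = 12.86 → no gain ✓.
5 of the 6 constraints hold; not an equilibrium.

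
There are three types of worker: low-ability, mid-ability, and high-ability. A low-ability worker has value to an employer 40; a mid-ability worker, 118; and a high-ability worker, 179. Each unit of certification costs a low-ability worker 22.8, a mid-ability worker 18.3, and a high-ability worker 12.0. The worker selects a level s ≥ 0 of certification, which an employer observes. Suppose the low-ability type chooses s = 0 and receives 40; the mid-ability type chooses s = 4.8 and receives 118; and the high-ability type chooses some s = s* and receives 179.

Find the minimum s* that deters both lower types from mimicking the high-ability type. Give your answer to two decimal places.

Mid-ability type (on-path payoff 118 − 18.3×4.8 = 30.16) won't mimic when 30.16 ≥ 179 − 18.3·s*, i.e. s* ≥ 8.13.
Low-ability type (on-path payoff 40) won't mimic when 40 ≥ 179 − 22.8·s*, i.e. s* ≥ 6.10.
Both must hold, so s* = max(6.10, 8.13) = 8.13. The mid-ability type's constraint binds.

8.13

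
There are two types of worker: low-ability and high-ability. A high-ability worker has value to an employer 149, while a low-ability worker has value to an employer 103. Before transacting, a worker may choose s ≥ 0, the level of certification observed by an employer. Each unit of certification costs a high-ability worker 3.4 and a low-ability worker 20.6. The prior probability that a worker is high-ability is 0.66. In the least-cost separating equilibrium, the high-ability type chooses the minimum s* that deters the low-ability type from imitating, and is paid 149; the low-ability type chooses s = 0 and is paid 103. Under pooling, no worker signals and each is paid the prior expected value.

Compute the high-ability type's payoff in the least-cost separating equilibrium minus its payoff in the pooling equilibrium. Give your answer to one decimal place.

Least-cost separating signal: s* solves 103 = 149 − 20.6·s*, so s* = (149 − 103)/20.6 ≈ 2.2330.
High-ability type's separating payoff: 149 − 3.4 × s* = 149 − 3.4 × (149 − 103)/20.6 = 149 − 156.4/20.6 ≈ 141.408.
Pooling payoff: 0.66 × 149 + 0.34 × 103 = 133.36.
Difference: 141.408 − 133.36 = 8.048, i.e. 8.0 to one decimal place.
The high-ability type prefers to separate.

8.0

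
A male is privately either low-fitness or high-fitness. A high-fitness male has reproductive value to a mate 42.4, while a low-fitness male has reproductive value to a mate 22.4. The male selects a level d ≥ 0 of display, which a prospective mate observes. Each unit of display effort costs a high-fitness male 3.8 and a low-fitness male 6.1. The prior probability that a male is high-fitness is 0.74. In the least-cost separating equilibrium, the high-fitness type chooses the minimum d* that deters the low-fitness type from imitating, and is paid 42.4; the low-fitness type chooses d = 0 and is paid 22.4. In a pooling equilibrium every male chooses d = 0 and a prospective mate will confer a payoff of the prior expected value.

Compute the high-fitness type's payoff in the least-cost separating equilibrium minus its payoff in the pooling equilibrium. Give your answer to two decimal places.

-7.26

Least-cost separating signal: d* solves 22.4 = 42.4 − 6.1·d*, so d* = (42.4 − 22.4)/6.1 ≈ 3.2787.
High-fitness type's separating payoff: 42.4 − 3.8 × d* = 42.4 − 3.8 × (42.4 − 22.4)/6.1 = 42.4 − 76/6.1 ≈ 29.9410.
Pooling payoff: 0.74 × 42.4 + 0.26 × 22.4 = 37.2.
Difference: 29.9410 − 37.2 = -7.259, i.e. -7.26 to two decimal places.
The high-fitness type would prefer the pooling outcome.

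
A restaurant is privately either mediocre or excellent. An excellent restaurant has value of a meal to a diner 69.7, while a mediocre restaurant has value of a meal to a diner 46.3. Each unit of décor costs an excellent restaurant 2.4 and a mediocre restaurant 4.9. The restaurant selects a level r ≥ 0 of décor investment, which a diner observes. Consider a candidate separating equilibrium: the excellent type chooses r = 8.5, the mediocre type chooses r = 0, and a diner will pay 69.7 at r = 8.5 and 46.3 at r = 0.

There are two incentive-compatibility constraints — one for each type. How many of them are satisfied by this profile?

2

Mediocre type: stay at 0 → 46.3; mimic → 69.7 − 4.9 × 8.5 = 28.05. IC holds (46.3 ≥ 28.05).
Excellent type: signal → 69.7 − 2.4 × 8.5 = 49.3; deviate to 0 → 46.3. IC holds (49.3 ≥ 46.3).
2 of 2 constraints hold, so this is a separating equilibrium.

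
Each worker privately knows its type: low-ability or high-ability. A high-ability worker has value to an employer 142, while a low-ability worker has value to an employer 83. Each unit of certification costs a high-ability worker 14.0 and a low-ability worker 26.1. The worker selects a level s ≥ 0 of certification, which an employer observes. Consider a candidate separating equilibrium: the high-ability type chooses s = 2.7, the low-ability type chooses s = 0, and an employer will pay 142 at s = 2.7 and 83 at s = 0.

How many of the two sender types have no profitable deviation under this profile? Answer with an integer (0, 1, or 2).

2

Low-ability type: stay at 0 → 83; mimic → 142 − 26.1 × 2.7 = 71.53. IC holds (83 ≥ 71.53).
High-ability type: signal → 142 − 14.0 × 2.7 = 104.2; deviate to 0 → 83. IC holds (104.2 ≥ 83).
2 of 2 constraints hold, so this is a separating equilibrium.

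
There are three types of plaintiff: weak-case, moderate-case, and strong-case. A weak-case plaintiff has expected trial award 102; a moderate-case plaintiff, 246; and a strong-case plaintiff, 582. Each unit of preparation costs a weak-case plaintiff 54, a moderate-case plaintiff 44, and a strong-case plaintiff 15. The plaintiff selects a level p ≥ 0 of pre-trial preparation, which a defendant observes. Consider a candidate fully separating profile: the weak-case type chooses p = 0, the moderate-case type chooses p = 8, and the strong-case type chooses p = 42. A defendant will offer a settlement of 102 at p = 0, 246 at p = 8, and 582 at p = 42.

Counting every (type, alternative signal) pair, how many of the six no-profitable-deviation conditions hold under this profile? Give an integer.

3

Moderate-case (own payoff 246 − 44×8 = -106): to p=0 gives 102 → profitable ✗; to p=42 gives 582 − 44×42 = -1266 → no gain ✓.
Weak-case (own payoff 102): to p=8 gives 246 − 54×8 = -186 → no gain ✓; to p=42 gives 582 − 54×42 = -1686 → no gain ✓.
Strong-case (own payoff 582 − 15×42 = -48): to p=0 gives 102 → profitable ✗; to p=8 gives 246 − 15×8 = 126 → profitable ✗.
3 of the 6 constraints hold; not an equilibrium.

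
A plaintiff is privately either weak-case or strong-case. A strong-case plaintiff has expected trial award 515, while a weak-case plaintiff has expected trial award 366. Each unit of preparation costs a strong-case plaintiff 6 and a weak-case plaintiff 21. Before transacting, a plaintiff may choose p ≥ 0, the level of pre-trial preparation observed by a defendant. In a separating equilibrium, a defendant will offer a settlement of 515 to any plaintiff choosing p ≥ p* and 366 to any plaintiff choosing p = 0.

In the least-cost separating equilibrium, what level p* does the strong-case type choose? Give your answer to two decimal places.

7.10

A weak-case plaintiff choosing p = 0 receives 366.
Imitating at p* instead would pay 515 at cost 21·p*, netting 515 − 21·p*.
Indifference: 366 = 515 − 21·p*, so p* = (515 − 366) / 21 ≈ 7.10.
At p* the weak-case type's incentive constraint just binds; the strong-case type strictly prefers p* since its per-unit cost is lower.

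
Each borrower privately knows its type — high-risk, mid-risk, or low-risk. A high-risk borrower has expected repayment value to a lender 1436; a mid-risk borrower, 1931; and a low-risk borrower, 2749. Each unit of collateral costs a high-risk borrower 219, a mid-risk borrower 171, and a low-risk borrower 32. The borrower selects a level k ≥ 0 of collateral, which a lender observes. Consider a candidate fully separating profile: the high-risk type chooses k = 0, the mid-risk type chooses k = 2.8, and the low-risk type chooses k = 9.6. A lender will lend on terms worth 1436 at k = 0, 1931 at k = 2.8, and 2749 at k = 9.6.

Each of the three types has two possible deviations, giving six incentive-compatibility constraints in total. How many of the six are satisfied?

6

Mid-risk (own payoff 1931 − 171×2.8 = 1452.2): to k=0 gives 1436 → no gain ✓; to k=9.6 gives 2749 − 171×9.6 = 1107.4 → no gain ✓.
High-risk (own payoff 1436): to k=2.8 gives 1931 − 219×2.8 = 1317.8 → no gain ✓; to k=9.6 gives 2749 − 219×9.6 = 646.6 → no gain ✓.
Low-risk (own payoff 2749 − 32×9.6 = 2441.8): to k=0 gives 1436 → no gain ✓; to k=2.8 gives 1931 − 32×2.8 = 1841.4 → no gain ✓.
6 of the 6 constraints hold; this profile is a separating equilibrium.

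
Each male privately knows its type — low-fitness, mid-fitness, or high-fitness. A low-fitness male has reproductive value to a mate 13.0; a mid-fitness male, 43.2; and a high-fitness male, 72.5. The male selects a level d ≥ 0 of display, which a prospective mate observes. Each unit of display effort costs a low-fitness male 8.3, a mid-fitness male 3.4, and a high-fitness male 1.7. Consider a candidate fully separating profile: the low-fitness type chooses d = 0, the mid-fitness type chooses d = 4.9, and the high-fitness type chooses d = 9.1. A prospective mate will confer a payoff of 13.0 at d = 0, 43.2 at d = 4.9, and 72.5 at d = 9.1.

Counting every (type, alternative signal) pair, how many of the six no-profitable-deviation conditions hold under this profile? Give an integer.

5

Low-fitness (own payoff 13.0): to d=4.9 gives 43.2 − 8.3×4.9 = 2.53 → no gain ✓; to d=9.1 gives 72.5 − 8.3×9.1 = -3.03 → no gain ✓.
Mid-fitness (own payoff 43.2 − 3.4×4.9 = 26.54): to d=0 gives 13.0 → no gain ✓; to d=9.1 gives 72.5 − 3.4×9.1 = 41.56 → profitable ✗.
High-fitness (own payoff 72.5 − 1.7×9.1 = 57.03): to d=0 gives 13.0 → no gain ✓; to d=4.9 gives 43.2 − 1.7×4.9 = 34.87 → no gain ✓.
5 of the 6 constraints hold; not an equilibrium.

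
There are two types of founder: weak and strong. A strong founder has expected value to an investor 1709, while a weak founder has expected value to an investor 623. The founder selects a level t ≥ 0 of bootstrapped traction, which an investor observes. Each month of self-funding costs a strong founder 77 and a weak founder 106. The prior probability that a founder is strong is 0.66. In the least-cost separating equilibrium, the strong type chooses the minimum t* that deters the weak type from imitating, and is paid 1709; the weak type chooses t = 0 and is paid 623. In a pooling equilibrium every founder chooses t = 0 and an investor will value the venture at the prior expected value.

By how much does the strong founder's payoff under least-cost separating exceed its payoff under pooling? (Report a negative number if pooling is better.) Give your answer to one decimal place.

-419.6

Least-cost separating signal: t* solves 623 = 1709 − 106·t*, so t* = (1709 − 623)/106 ≈ 10.2453.
Strong type's separating payoff: 1709 − 77 × t* = 1709 − 77 × (1709 − 623)/106 = 1709 − 83622/106 ≈ 920.113.
Pooling payoff: 0.66 × 1709 + 0.34 × 623 = 1339.76.
Difference: 920.113 − 1339.76 = -419.647, i.e. -419.6 to one decimal place.
The strong type would prefer the pooling outcome.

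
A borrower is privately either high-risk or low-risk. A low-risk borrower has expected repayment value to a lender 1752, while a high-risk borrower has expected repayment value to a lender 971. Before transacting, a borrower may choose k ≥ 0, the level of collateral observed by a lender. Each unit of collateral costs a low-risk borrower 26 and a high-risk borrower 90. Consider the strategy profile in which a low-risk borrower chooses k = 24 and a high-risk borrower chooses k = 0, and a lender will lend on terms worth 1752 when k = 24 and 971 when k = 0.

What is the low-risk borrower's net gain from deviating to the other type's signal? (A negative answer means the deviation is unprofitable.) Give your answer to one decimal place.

Playing k = 24 the low-risk borrower receives 1752 − 26 × 24 = 1128.
Deviating to k = 0 yields 971 instead.
Gain from deviating: 971 − 1128 = -157.0.
The gain is negative, so the low-risk type's incentive-compatibility constraint is satisfied.

-157.0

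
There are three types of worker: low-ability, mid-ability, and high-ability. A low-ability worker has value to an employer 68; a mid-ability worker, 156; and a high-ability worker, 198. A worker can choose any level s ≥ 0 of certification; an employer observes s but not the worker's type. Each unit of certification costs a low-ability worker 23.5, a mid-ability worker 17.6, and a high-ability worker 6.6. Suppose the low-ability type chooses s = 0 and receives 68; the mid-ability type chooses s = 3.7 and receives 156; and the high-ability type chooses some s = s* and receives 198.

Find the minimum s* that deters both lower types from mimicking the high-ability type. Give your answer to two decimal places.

Low-ability type (on-path payoff 68) won't mimic when 68 ≥ 198 − 23.5·s*, i.e. s* ≥ 5.53.
Mid-ability type (on-path payoff 156 − 17.6×3.7 = 90.88) won't mimic when 90.88 ≥ 198 − 17.6·s*, i.e. s* ≥ 6.09.
Both must hold, so s* = max(5.53, 6.09) = 6.09. The mid-ability type's constraint binds.

6.09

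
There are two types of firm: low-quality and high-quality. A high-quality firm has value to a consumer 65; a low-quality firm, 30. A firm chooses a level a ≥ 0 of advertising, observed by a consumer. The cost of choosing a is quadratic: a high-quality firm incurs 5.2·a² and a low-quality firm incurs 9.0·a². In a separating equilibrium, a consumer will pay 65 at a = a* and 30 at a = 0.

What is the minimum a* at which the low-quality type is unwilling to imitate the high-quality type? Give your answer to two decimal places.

The low-quality type at a = 0 receives 30; imitating at a* yields 65 − 9.0·a*².
Indifference: 30 = 65 − 9.0·a*², so a*² = (65 − 30) / 9.0 ≈ 3.8889.
a* = √3.8889 ≈ 1.97.

1.97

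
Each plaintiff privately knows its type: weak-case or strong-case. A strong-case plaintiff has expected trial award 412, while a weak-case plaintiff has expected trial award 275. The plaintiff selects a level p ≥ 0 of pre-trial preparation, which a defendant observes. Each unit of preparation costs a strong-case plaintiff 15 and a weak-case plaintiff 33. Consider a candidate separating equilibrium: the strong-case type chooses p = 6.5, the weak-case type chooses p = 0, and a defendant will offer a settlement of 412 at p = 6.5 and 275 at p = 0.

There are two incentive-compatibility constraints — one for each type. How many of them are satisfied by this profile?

2

Weak-case type: stay at 0 → 275; mimic → 412 − 33 × 6.5 = 197.5. IC holds (275 ≥ 197.5).
Strong-case type: signal → 412 − 15 × 6.5 = 314.5; deviate to 0 → 275. IC holds (314.5 ≥ 275).
2 of 2 constraints hold, so this is a separating equilibrium.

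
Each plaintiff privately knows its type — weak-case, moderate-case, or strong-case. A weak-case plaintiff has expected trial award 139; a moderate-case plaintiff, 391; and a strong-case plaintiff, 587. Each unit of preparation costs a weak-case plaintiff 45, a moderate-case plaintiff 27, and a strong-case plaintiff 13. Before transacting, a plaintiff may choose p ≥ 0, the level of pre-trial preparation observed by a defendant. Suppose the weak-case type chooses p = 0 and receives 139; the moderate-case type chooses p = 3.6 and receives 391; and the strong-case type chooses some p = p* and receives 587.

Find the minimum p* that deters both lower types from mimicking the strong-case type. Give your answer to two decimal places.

10.86

Weak-case type (on-path payoff 139) won't mimic when 139 ≥ 587 − 45·p*, i.e. p* ≥ 9.96.
Moderate-case type (on-path payoff 391 − 27×3.6 = 293.8) won't mimic when 293.8 ≥ 587 − 27·p*, i.e. p* ≥ 10.86.
Both must hold, so p* = max(9.96, 10.86) = 10.86. The moderate-case type's constraint binds.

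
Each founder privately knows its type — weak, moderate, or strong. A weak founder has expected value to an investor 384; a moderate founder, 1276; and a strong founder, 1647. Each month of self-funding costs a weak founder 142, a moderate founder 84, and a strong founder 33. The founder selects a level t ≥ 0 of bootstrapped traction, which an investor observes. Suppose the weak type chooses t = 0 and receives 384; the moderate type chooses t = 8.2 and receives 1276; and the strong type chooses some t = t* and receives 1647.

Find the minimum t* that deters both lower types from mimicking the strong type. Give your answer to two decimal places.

Weak type (on-path payoff 384) won't mimic when 384 ≥ 1647 − 142·t*, i.e. t* ≥ 8.89.
Moderate type (on-path payoff 1276 − 84×8.2 = 587.2) won't mimic when 587.2 ≥ 1647 − 84·t*, i.e. t* ≥ 12.62.
Both must hold, so t* = max(8.89, 12.62) = 12.62. The moderate type's constraint binds.

12.62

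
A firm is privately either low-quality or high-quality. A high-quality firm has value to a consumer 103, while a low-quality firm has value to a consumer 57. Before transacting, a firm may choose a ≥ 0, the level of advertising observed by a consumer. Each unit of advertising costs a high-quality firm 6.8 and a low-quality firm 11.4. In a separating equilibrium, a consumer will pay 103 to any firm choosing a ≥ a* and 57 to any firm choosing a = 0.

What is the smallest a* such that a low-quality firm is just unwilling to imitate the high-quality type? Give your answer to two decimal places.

A low-quality firm choosing a = 0 receives 57.
Imitating at a* instead would pay 103 at cost 11.4·a*, netting 103 − 11.4·a*.
Indifference: 57 = 103 − 11.4·a*, so a* = (103 − 57) / 11.4 ≈ 4.04.
This is the low-quality type's binding incentive-compatibility constraint; any a ≥ 4.04 sustains separation on that side.

4.04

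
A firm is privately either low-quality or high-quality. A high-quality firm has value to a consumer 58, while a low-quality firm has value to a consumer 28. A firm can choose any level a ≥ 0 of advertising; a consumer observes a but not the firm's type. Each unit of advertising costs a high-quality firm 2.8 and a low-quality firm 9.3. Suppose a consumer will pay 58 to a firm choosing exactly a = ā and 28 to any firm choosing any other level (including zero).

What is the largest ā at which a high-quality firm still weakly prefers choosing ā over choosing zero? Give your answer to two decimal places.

10.71

Choosing ā yields the high-quality type 58 − 2.8·ā; choosing zero yields 28.
The high-quality type is indifferent at 58 − 2.8·ā = 28, i.e. ā = (58 − 28) / 2.8 ≈ 10.71.
For any ā above 10.71 the high-quality type would rather pool at zero, so separation collapses.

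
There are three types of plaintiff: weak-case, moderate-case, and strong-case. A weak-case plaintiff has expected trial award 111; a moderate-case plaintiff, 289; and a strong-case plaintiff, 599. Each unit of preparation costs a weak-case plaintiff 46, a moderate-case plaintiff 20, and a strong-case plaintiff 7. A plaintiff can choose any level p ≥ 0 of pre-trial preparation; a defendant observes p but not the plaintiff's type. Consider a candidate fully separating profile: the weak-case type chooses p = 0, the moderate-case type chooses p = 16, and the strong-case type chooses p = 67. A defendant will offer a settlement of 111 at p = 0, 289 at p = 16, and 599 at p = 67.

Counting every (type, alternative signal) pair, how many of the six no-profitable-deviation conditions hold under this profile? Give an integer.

4

Strong-case (own payoff 599 − 7×67 = 130): to p=0 gives 111 → no gain ✓; to p=16 gives 289 − 7×16 = 177 → profitable ✗.
Moderate-case (own payoff 289 − 20×16 = -31): to p=0 gives 111 → profitable ✗; to p=67 gives 599 − 20×67 = -741 → no gain ✓.
Weak-case (own payoff 111): to p=16 gives 289 − 46×16 = -447 → no gain ✓; to p=67 gives 599 − 46×67 = -2483 → no gain ✓.
4 of the 6 constraints hold; not an equilibrium.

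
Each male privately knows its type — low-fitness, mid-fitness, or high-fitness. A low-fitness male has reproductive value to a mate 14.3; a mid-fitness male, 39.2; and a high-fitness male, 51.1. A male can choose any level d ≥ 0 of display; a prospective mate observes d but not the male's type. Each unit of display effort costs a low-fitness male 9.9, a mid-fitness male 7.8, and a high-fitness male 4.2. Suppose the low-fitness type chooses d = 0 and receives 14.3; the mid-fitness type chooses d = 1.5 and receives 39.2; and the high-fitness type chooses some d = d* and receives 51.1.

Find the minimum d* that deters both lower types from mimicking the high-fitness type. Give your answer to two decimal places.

3.72

Mid-fitness type (on-path payoff 39.2 − 7.8×1.5 = 27.5) won't mimic when 27.5 ≥ 51.1 − 7.8·d*, i.e. d* ≥ 3.03.
Low-fitness type (on-path payoff 14.3) won't mimic when 14.3 ≥ 51.1 − 9.9·d*, i.e. d* ≥ 3.72.
Both must hold, so d* = max(3.72, 3.03) = 3.72. The low-fitness type's constraint binds.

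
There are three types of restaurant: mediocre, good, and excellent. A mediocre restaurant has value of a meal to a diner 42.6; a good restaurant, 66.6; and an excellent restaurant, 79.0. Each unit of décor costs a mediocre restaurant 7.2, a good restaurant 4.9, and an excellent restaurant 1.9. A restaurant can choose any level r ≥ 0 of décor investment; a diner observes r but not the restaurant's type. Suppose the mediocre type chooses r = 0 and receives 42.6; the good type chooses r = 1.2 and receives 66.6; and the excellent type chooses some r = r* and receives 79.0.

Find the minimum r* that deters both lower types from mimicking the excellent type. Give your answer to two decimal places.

Good type (on-path payoff 66.6 − 4.9×1.2 = 60.72) won't mimic when 60.72 ≥ 79.0 − 4.9·r*, i.e. r* ≥ 3.73.
Mediocre type (on-path payoff 42.6) won't mimic when 42.6 ≥ 79.0 − 7.2·r*, i.e. r* ≥ 5.06.
Both must hold, so r* = max(5.06, 3.73) = 5.06. The mediocre type's constraint binds.

5.06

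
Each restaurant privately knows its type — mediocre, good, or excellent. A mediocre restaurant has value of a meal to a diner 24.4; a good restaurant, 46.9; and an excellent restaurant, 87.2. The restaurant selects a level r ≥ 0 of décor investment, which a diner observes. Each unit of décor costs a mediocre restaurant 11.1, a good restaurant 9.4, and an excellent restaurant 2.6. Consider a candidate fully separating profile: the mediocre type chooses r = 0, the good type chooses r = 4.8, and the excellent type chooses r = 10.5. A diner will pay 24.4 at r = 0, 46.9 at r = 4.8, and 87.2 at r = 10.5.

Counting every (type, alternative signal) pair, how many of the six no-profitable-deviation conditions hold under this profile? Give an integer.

Mediocre (own payoff 24.4): to r=4.8 gives 46.9 − 11.1×4.8 = -6.38 → no gain ✓; to r=10.5 gives 87.2 − 11.1×10.5 = -29.35 → no gain ✓.
Good (own payoff 46.9 − 9.4×4.8 = 1.78): to r=0 gives 24.4 → profitable ✗; to r=10.5 gives 87.2 − 9.4×10.5 = -11.5 → no gain ✓.
Excellent (own payoff 87.2 − 2.6×10.5 = 59.9): to r=0 gives 24.4 → no gain ✓; to r=4.8 gives 46.9 − 2.6×4.8 = 34.42 → no gain ✓.
5 of the 6 constraints hold; not an equilibrium.

5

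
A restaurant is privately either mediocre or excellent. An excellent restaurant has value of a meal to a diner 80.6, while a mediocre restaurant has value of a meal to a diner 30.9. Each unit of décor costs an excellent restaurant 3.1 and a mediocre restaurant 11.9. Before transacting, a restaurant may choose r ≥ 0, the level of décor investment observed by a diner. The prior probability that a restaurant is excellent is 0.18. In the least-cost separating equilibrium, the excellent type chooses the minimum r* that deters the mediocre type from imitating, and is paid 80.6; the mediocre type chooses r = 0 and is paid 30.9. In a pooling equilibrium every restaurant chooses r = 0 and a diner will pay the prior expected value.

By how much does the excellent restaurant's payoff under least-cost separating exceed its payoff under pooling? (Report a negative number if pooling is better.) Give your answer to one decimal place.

Least-cost separating signal: r* solves 30.9 = 80.6 − 11.9·r*, so r* = (80.6 − 30.9)/11.9 ≈ 4.1765.
Excellent type's separating payoff: 80.6 − 3.1 × r* = 80.6 − 3.1 × (80.6 − 30.9)/11.9 = 80.6 − 154.07/11.9 ≈ 67.653.
Pooling payoff: 0.18 × 80.6 + 0.82 × 30.9 = 39.846.
Difference: 67.653 − 39.846 = 27.807, i.e. 27.8 to one decimal place.
The excellent type prefers to separate.

27.8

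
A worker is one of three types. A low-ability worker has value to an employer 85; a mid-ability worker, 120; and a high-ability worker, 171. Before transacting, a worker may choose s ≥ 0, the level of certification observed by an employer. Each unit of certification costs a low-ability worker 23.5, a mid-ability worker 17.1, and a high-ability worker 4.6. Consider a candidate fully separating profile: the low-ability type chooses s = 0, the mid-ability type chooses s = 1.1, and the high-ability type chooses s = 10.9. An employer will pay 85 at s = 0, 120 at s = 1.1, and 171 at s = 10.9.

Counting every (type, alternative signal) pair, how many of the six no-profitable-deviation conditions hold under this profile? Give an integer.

5

High-ability (own payoff 171 − 4.6×10.9 = 120.86): to s=0 gives 85 → no gain ✓; to s=1.1 gives 120 − 4.6×1.1 = 114.94 → no gain ✓.
Mid-ability (own payoff 120 − 17.1×1.1 = 101.19): to s=0 gives 85 → no gain ✓; to s=10.9 gives 171 − 17.1×10.9 = -15.39 → no gain ✓.
Low-ability (own payoff 85): to s=1.1 gives 120 − 23.5×1.1 = 94.15 → profitable ✗; to s=10.9 gives 171 − 23.5×10.9 = -85.15 → no gain ✓.
5 of the 6 constraints hold; not an equilibrium.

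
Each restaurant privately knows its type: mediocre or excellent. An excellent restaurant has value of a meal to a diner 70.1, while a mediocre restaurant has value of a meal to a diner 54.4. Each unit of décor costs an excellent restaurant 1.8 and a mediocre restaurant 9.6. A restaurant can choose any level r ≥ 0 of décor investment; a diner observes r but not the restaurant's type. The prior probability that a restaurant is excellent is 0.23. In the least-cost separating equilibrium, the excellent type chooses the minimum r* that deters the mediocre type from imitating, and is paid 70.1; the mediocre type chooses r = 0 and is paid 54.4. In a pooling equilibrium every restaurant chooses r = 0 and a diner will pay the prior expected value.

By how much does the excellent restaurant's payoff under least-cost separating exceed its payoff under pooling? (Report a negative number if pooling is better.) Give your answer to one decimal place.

Least-cost separating signal: r* solves 54.4 = 70.1 − 9.6·r*, so r* = (70.1 − 54.4)/9.6 ≈ 1.6354.
Excellent type's separating payoff: 70.1 − 1.8 × r* = 70.1 − 1.8 × (70.1 − 54.4)/9.6 = 70.1 − 28.26/9.6 ≈ 67.156.
Pooling payoff: 0.23 × 70.1 + 0.77 × 54.4 = 58.011.
Difference: 67.156 − 58.011 = 9.145, i.e. 9.1 to one decimal place.
The excellent type prefers to separate.

9.1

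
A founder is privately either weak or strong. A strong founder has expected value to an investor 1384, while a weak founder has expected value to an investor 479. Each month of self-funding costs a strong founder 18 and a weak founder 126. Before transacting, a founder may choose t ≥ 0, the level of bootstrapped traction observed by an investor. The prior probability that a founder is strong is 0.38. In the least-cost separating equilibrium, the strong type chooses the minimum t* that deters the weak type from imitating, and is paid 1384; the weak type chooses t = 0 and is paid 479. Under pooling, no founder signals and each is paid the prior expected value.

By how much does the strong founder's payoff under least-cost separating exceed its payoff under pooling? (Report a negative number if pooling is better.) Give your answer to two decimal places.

Least-cost separating signal: t* solves 479 = 1384 − 126·t*, so t* = (1384 − 479)/126 ≈ 7.1825.
Strong type's separating payoff: 1384 − 18 × t* = 1384 − 18 × (1384 − 479)/126 = 1384 − 16290/126 ≈ 1254.7143.
Pooling payoff: 0.38 × 1384 + 0.62 × 479 = 822.9.
Difference: 1254.7143 − 822.9 = 431.8143, i.e. 431.81 to two decimal places.
The strong type prefers to separate.

431.81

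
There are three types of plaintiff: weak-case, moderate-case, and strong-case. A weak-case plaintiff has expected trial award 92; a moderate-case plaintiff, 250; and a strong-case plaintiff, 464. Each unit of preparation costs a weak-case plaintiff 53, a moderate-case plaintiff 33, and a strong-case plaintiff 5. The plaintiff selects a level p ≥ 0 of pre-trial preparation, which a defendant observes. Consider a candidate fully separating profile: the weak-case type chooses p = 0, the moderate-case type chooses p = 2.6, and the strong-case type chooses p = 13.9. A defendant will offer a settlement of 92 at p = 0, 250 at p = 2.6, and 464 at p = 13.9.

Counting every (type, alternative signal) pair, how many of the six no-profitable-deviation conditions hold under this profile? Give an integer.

5

Moderate-case (own payoff 250 − 33×2.6 = 164.2): to p=0 gives 92 → no gain ✓; to p=13.9 gives 464 − 33×13.9 = 5.3 → no gain ✓.
Weak-case (own payoff 92): to p=2.6 gives 250 − 53×2.6 = 112.2 → profitable ✗; to p=13.9 gives 464 − 53×13.9 = -272.7 → no gain ✓.
Strong-case (own payoff 464 − 5×13.9 = 394.5): to p=0 gives 92 → no gain ✓; to p=2.6 gives 250 − 5×2.6 = 237 → no gain ✓.
5 of the 6 constraints hold; not an equilibrium.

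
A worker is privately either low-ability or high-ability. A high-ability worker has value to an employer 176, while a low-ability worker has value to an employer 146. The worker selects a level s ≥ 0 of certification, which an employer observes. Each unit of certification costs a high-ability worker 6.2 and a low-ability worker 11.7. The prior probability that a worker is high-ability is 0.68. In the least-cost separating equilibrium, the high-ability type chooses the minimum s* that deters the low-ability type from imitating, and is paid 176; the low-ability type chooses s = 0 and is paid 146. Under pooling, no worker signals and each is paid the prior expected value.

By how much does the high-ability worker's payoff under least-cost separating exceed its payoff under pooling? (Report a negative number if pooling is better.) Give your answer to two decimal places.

Least-cost separating signal: s* solves 146 = 176 − 11.7·s*, so s* = (176 − 146)/11.7 ≈ 2.5641.
High-ability type's separating payoff: 176 − 6.2 × s* = 176 − 6.2 × (176 − 146)/11.7 = 176 − 186/11.7 ≈ 160.1026.
Pooling payoff: 0.68 × 176 + 0.32 × 146 = 166.4.
Difference: 160.1026 − 166.4 = -6.2974, i.e. -6.30 to two decimal places.
The high-ability type would prefer the pooling outcome.

-6.30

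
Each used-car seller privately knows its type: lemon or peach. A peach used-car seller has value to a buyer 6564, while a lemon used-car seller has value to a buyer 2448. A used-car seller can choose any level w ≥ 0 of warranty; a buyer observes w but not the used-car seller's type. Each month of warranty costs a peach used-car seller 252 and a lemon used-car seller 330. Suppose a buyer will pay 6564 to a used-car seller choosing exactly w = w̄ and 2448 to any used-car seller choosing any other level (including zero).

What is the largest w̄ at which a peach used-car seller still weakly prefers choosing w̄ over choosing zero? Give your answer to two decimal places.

Choosing w̄ yields the peach type 6564 − 252·w̄; choosing zero yields 2448.
The peach type is indifferent at 6564 − 252·w̄ = 2448, i.e. w̄ = (6564 − 2448) / 252 ≈ 16.33.
For any w̄ above 16.33 the peach type would rather pool at zero, so separation collapses.

16.33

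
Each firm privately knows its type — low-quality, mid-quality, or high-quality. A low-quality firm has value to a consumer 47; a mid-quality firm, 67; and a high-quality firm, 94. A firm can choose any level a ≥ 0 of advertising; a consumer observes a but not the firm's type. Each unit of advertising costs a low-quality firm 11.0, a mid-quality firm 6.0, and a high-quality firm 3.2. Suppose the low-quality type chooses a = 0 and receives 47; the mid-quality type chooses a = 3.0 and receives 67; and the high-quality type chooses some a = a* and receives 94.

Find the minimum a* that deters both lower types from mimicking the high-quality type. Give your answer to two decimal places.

7.50

Low-quality type (on-path payoff 47) won't mimic when 47 ≥ 94 − 11.0·a*, i.e. a* ≥ 4.27.
Mid-quality type (on-path payoff 67 − 6.0×3.0 = 49) won't mimic when 49 ≥ 94 − 6.0·a*, i.e. a* ≥ 7.50.
Both must hold, so a* = max(4.27, 7.50) = 7.50. The mid-quality type's constraint binds.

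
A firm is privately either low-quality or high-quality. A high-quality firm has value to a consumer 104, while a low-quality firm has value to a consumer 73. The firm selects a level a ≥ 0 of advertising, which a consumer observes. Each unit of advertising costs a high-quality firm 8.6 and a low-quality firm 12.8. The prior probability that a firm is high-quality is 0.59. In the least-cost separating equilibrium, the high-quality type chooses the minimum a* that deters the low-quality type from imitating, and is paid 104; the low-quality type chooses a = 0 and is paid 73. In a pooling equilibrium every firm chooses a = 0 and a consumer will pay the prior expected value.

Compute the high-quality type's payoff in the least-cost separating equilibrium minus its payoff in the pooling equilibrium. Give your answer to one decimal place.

Least-cost separating signal: a* solves 73 = 104 − 12.8·a*, so a* = (104 − 73)/12.8 ≈ 2.4219.
High-quality type's separating payoff: 104 − 8.6 × a* = 104 − 8.6 × (104 − 73)/12.8 = 104 − 266.6/12.8 ≈ 83.172.
Pooling payoff: 0.59 × 104 + 0.41 × 73 = 91.29.
Difference: 83.172 − 91.29 = -8.118, i.e. -8.1 to one decimal place.
The high-quality type would prefer the pooling outcome.

-8.1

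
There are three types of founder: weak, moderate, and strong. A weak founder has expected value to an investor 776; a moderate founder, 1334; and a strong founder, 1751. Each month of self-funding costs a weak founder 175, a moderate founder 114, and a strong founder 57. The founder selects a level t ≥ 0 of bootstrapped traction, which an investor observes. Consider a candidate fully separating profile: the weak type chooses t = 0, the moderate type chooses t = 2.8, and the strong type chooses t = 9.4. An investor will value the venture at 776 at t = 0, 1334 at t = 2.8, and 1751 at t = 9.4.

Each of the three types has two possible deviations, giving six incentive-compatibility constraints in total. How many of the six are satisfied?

5

Strong (own payoff 1751 − 57×9.4 = 1215.2): to t=0 gives 776 → no gain ✓; to t=2.8 gives 1334 − 57×2.8 = 1174.4 → no gain ✓.
Weak (own payoff 776): to t=2.8 gives 1334 − 175×2.8 = 844 → profitable ✗; to t=9.4 gives 1751 − 175×9.4 = 106 → no gain ✓.
Moderate (own payoff 1334 − 114×2.8 = 1014.8): to t=0 gives 776 → no gain ✓; to t=9.4 gives 1751 − 114×9.4 = 679.4 → no gain ✓.
5 of the 6 constraints hold; not an equilibrium.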